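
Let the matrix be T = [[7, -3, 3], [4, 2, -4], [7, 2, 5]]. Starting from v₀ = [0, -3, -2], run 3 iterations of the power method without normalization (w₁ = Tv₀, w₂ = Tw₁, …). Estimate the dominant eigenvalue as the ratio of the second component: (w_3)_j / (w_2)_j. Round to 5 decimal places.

λ ≈ 3.10000

w1 = Tv₀ = (7·0 + (-3)·(-3) + 3·(-2); 4·0 + 2·(-3) + (-4)·(-2); 7·0 + 2·(-3) + 5·(-2)) = (3, 2, -16)
w2 = Tw1 = (7·3 + (-3)·2 + 3·(-16); 4·3 + 2·2 + (-4)·(-16); 7·3 + 2·2 + 5·(-16)) = (-33, 80, -55)
w3 = Tw2 = (-636, 248, -346)
Ratio at component: 248 / 80 = 3.10000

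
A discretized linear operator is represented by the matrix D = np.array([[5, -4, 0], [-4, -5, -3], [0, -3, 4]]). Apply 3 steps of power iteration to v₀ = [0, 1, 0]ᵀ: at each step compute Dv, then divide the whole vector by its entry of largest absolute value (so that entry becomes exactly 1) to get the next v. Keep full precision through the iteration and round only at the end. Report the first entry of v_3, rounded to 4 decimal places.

Dv0 = (-4.00000, -5.00000, -3.00000); divide by -5.00000 → v1 = (0.80000, 1.00000, 0.60000)
Dv1 = (0.00000, -10.00000, -0.60000); divide by -10.00000 → v2 = (0.00000, 1.00000, 0.06000)
Dv2 = (-4.00000, -5.18000, -2.76000); divide by -5.18000 → v3 = (0.77220, 1.00000, 0.53282)
Requested entry of v3: -200/-259 = 0.7722

0.7722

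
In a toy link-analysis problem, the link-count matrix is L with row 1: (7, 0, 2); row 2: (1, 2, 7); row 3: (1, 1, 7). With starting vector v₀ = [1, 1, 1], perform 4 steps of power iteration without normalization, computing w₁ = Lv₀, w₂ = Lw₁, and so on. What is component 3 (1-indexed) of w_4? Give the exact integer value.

6799

w1 = Lv₀ = (7·1 + 0·1 + 2·1; 1·1 + 2·1 + 7·1; 1·1 + 1·1 + 7·1) = (9, 10, 9)
w2 = Lw1 = (7·9 + 0·10 + 2·9; 1·9 + 2·10 + 7·9; 1·9 + 1·10 + 7·9) = (81, 92, 82)
w3 = Lw2 = (731, 839, 747)
w4 = Lw3 = (6611, 7638, 6799)
The requested component of w4 is 6799.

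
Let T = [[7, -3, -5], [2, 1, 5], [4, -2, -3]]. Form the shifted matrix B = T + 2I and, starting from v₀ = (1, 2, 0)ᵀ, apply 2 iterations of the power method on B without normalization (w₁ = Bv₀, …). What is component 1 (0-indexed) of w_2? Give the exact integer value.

30

B = T + 2I has rows (9, -3, -5); (2, 3, 5); (4, -2, -1)
w1 = Bv₀ = (9·1 + (-3)·2 + (-5)·0; 2·1 + 3·2 + 5·0; 4·1 + (-2)·2 + (-1)·0) = (3, 8, 0)
w2 = Bw1 = (9·3 + (-3)·8 + (-5)·0; 2·3 + 3·8 + 5·0; 4·3 + (-2)·8 + (-1)·0) = (3, 30, -4)
Requested component of w2: 30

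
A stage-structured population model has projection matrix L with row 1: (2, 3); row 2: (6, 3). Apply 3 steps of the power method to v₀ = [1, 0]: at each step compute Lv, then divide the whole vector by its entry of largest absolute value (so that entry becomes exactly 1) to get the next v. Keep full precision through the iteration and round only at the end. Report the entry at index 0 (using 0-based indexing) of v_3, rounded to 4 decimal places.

Lv0 = (2.00000, 6.00000); divide by 6.00000 → v1 = (0.33333, 1.00000)
Lv1 = (3.66667, 5.00000); divide by 5.00000 → v2 = (0.73333, 1.00000)
Lv2 = (4.46667, 7.40000); divide by 7.40000 → v3 = (0.60360, 1.00000)
Requested entry of v3: 134/222 = 0.6036

0.6036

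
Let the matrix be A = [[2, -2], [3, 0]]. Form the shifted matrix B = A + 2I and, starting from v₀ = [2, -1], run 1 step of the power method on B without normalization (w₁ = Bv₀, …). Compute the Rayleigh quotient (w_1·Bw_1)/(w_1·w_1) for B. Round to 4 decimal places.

4.0690

B = A + 2I has rows (4, -2); (3, 2)
w1 = Bv₀ = (10, 4)
Bw1 = (32, 38)
w1·Bw1 = 472; w1·w1 = 116; μ ≈ 472/116 = 4.0690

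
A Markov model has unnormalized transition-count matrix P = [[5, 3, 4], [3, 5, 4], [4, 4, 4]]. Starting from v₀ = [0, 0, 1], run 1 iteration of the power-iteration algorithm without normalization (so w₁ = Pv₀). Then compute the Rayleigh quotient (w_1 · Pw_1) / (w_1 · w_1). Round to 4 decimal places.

λ ≈ 12.0000

w1 = Pv₀ = (5·0 + 3·0 + 4·1; 3·0 + 5·0 + 4·1; 4·0 + 4·0 + 4·1) = (4, 4, 4)
Pw1 = (48, 48, 48)
w1·Pw1 = 4·48 + 4·48 + 4·48 = 576; w1·w1 = 4·4 + 4·4 + 4·4 = 48
λ ≈ 576/48 = 12.0000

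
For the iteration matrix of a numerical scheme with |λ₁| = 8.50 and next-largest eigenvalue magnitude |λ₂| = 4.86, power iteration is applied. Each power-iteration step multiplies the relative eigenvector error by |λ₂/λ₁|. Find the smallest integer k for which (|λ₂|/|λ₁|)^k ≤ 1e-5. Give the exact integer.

21

|λ₂/λ₁| = 4.86/8.50 = 0.57176
Need k ≥ ln(1e-5) / ln(0.57176) = -11.5129 / -0.5590 ≈ 20.595
Smallest integer k satisfying the bound: 21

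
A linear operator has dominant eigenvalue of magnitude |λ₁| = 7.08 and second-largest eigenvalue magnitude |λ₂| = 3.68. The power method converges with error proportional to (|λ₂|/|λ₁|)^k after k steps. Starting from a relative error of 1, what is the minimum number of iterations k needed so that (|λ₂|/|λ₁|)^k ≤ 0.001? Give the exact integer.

11

|λ₂/λ₁| = 3.68/7.08 = 0.51977
Need k ≥ ln(0.001) / ln(0.51977) = -6.9078 / -0.6544 ≈ 10.556
Smallest integer k satisfying the bound: 11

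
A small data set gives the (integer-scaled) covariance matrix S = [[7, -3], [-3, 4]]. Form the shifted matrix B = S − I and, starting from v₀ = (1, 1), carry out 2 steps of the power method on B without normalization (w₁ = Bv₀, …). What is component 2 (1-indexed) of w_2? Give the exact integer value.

B = S − I has rows (6, -3); (-3, 3)
w1 = Bv₀ = (6·1 + (-3)·1; (-3)·1 + 3·1) = (3, 0)
w2 = Bw1 = (6·3 + (-3)·0; (-3)·3 + 3·0) = (18, -9)
Requested component of w2: -9

-9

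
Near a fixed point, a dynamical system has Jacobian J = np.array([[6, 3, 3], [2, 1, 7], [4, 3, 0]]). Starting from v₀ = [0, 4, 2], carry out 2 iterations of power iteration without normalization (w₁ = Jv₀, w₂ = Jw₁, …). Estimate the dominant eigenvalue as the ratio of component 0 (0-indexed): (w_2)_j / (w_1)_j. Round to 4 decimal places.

w1 = Jv₀ = (18, 18, 12)
w2 = Jw1 = (198, 138, 126)
Ratio at component: 198 / 18 = 11.0000

λ ≈ 11.0000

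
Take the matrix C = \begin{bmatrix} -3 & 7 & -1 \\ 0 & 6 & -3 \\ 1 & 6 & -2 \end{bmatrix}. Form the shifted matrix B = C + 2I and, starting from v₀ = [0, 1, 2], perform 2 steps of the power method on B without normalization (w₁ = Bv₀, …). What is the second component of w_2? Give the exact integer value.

B = C + 2I has rows (-1, 7, -1); (0, 8, -3); (1, 6, 0)
w1 = Bv₀ = (5, 2, 6)
w2 = Bw1 = (3, -2, 17)
Requested component of w2: -2

-2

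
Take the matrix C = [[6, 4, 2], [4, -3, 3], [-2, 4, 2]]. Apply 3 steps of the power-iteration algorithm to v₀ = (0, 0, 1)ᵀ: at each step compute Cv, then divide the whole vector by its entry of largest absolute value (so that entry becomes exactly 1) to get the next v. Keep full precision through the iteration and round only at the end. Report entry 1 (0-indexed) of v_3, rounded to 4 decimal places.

0.6274

Cv0 = (2.00000, 3.00000, 2.00000); divide by 3.00000 → v1 = (0.66667, 1.00000, 0.66667)
Cv1 = (9.33333, 1.66667, 4.00000); divide by 9.33333 → v2 = (1.00000, 0.17857, 0.42857)
Cv2 = (7.57143, 4.75000, -0.42857); divide by 7.57143 → v3 = (1.00000, 0.62736, -0.05660)
Requested entry of v3: 133/212 = 0.6274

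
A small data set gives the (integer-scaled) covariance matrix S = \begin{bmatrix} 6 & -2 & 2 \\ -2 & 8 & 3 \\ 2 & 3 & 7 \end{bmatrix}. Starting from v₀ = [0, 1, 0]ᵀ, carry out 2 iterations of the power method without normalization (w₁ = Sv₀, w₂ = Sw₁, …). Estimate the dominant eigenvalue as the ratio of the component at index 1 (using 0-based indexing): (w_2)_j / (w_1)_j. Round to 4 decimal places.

w1 = Sv₀ = (6·0 + (-2)·1 + 2·0; (-2)·0 + 8·1 + 3·0; 2·0 + 3·1 + 7·0) = (-2, 8, 3)
w2 = Sw1 = (6·(-2) + (-2)·8 + 2·3; (-2)·(-2) + 8·8 + 3·3; 2·(-2) + 3·8 + 7·3) = (-22, 77, 41)
Ratio at component: 77 / 8 = 9.6250

λ ≈ 9.6250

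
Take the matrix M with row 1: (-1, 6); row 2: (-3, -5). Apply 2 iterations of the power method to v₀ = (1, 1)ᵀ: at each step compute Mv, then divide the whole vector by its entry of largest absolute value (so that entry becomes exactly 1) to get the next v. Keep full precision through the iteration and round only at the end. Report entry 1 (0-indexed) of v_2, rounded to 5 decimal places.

Mv0 = (5.000000, -8.000000); divide by -8.000000 → v1 = (-0.625000, 1.000000)
Mv1 = (6.625000, -3.125000); divide by 6.625000 → v2 = (1.000000, -0.471698)
Requested entry of v2: 25/-53 = -0.47170

-0.47170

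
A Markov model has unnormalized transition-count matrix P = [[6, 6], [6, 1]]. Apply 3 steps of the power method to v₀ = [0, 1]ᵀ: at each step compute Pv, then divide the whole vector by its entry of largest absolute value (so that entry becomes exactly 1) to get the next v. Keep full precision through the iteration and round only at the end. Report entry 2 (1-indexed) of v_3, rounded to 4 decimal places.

Pv0 = (6.00000, 1.00000); divide by 6.00000 → v1 = (1.00000, 0.16667)
Pv1 = (7.00000, 6.16667); divide by 7.00000 → v2 = (1.00000, 0.88095)
Pv2 = (11.28571, 6.88095); divide by 11.28571 → v3 = (1.00000, 0.60970)
Requested entry of v3: 289/474 = 0.6097

0.6097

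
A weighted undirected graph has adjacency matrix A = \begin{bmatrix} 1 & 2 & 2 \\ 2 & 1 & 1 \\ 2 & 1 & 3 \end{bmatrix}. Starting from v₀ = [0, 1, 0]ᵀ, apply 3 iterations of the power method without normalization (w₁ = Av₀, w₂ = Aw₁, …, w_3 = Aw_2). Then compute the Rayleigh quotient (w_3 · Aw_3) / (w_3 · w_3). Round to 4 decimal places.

w1 = Av₀ = (1·0 + 2·1 + 2·0; 2·0 + 1·1 + 1·0; 2·0 + 1·1 + 3·0) = (2, 1, 1)
w2 = Aw1 = (1·2 + 2·1 + 2·1; 2·2 + 1·1 + 1·1; 2·2 + 1·1 + 3·1) = (6, 6, 8)
w3 = Aw2 = (34, 26, 42)
Aw3 = (170, 136, 220)
w3·Aw3 = 34·170 + 26·136 + 42·220 = 18556; w3·w3 = 34·34 + 26·26 + 42·42 = 3596
λ ≈ 18556/3596 = 5.1602

λ ≈ 5.1602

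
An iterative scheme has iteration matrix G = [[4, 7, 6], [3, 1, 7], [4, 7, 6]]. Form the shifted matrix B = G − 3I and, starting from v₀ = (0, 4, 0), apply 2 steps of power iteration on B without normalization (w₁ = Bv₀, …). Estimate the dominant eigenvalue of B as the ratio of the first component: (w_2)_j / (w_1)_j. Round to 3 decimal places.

B = G − 3I has rows (1, 7, 6); (3, -2, 7); (4, 7, 3)
w1 = Bv₀ = (1·0 + 7·4 + 6·0; 3·0 + (-2)·4 + 7·0; 4·0 + 7·4 + 3·0) = (28, -8, 28)
w2 = Bw1 = (1·28 + 7·(-8) + 6·28; 3·28 + (-2)·(-8) + 7·28; 4·28 + 7·(-8) + 3·28) = (140, 296, 140)
Ratio: 140/28 = 5.000

5.000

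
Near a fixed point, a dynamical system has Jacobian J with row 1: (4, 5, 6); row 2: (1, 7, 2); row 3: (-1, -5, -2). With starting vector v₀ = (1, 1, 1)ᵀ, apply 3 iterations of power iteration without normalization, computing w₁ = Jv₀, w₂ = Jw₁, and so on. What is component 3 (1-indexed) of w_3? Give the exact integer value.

-309

w1 = Jv₀ = (15, 10, -8)
w2 = Jw1 = (62, 69, -49)
w3 = Jw2 = (299, 447, -309)
The requested component of w3 is -309.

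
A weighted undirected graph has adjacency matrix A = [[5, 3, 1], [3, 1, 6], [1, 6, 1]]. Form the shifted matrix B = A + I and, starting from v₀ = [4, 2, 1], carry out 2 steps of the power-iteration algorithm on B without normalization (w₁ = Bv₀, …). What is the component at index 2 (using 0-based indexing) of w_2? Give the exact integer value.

199

B = A + I has rows (6, 3, 1); (3, 2, 6); (1, 6, 2)
w1 = Bv₀ = (31, 22, 18)
w2 = Bw1 = (270, 245, 199)
Requested component of w2: 199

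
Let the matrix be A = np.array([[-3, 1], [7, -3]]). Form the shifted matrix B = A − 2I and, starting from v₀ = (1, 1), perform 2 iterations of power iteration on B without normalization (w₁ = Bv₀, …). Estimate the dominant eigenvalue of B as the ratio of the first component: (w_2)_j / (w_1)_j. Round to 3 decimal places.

B = A − 2I has rows (-5, 1); (7, -5)
w1 = Bv₀ = ((-5)·1 + 1·1; 7·1 + (-5)·1) = (-4, 2)
w2 = Bw1 = ((-5)·(-4) + 1·2; 7·(-4) + (-5)·2) = (22, -38)
Ratio: 22/-4 = -5.500

μ ≈ -5.500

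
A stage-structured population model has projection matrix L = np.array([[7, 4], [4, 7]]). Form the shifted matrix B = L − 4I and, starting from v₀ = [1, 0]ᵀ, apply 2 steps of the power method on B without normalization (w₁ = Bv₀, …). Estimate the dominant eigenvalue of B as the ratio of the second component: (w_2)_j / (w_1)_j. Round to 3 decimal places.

μ ≈ 6.000

B = L − 4I has rows (3, 4); (4, 3)
w1 = Bv₀ = (3·1 + 4·0; 4·1 + 3·0) = (3, 4)
w2 = Bw1 = (3·3 + 4·4; 4·3 + 3·4) = (25, 24)
Ratio: 24/4 = 6.000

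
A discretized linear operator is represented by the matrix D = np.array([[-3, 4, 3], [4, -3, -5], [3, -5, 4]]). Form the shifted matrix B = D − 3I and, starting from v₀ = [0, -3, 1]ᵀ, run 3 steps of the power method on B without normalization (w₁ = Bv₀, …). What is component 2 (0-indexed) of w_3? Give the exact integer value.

B = D − 3I has rows (-6, 4, 3); (4, -6, -5); (3, -5, 1)
w1 = Bv₀ = ((-6)·0 + 4·(-3) + 3·1; 4·0 + (-6)·(-3) + (-5)·1; 3·0 + (-5)·(-3) + 1·1) = (-9, 13, 16)
w2 = Bw1 = ((-6)·(-9) + 4·13 + 3·16; 4·(-9) + (-6)·13 + (-5)·16; 3·(-9) + (-5)·13 + 1·16) = (154, -194, -76)
w3 = Bw2 = (-1928, 2160, 1356)
Requested component of w3: 1356

1356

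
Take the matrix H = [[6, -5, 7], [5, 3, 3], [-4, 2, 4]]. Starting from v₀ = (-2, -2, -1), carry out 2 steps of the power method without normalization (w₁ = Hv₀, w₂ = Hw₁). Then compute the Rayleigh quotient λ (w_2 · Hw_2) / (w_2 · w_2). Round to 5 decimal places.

λ ≈ 3.48151

w1 = Hv₀ = (-9, -19, 0)
w2 = Hw1 = (41, -102, -2)
Hw2 = (742, -107, -376)
w2·Hw2 = 41·742 + (-102)·(-107) + (-2)·(-376) = 42088; w2·w2 = 41·41 + (-102)·(-102) + (-2)·(-2) = 12089
λ ≈ 42088/12089 = 3.48151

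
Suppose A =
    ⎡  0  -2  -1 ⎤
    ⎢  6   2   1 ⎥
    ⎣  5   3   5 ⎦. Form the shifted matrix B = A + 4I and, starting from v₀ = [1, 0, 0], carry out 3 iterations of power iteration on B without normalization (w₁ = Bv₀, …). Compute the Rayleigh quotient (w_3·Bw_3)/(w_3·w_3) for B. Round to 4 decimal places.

8.6868

B = A + 4I has rows (4, -2, -1); (6, 6, 1); (5, 3, 9)
w1 = Bv₀ = (4, 6, 5)
w2 = Bw1 = (-1, 65, 83)
w3 = Bw2 = (-217, 467, 937)
Bw3 = (-2739, 2437, 8749)
w3·Bw3 = 9930255; w3·w3 = 1143147; μ ≈ 9930255/1143147 = 8.6868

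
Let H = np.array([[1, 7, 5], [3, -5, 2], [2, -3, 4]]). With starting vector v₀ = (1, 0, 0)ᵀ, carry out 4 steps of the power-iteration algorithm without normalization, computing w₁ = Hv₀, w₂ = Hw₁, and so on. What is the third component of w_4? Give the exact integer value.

-84

w1 = Hv₀ = (1, 3, 2)
w2 = Hw1 = (32, -8, 1)
w3 = Hw2 = (-19, 138, 92)
w4 = Hw3 = (1407, -563, -84)
The requested component of w4 is -84.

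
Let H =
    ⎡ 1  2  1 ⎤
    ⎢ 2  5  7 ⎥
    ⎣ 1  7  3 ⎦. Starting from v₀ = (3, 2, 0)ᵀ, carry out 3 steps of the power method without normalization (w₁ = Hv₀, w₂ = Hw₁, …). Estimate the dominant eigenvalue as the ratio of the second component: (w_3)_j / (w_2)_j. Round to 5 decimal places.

w1 = Hv₀ = (1·3 + 2·2 + 1·0; 2·3 + 5·2 + 7·0; 1·3 + 7·2 + 3·0) = (7, 16, 17)
w2 = Hw1 = (1·7 + 2·16 + 1·17; 2·7 + 5·16 + 7·17; 1·7 + 7·16 + 3·17) = (56, 213, 170)
w3 = Hw2 = (652, 2367, 2057)
Ratio at component: 2367 / 213 = 11.11268

11.11268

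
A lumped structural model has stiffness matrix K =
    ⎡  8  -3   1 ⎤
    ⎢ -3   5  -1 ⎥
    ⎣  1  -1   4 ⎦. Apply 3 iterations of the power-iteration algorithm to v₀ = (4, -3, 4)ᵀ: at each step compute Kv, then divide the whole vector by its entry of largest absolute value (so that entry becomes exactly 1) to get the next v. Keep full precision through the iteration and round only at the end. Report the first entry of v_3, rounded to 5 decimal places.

1.00000

Kv0 = (45.000000, -31.000000, 23.000000); divide by 45.000000 → v1 = (1.000000, -0.688889, 0.511111)
Kv1 = (10.577778, -6.955556, 3.733333); divide by 10.577778 → v2 = (1.000000, -0.657563, 0.352941)
Kv2 = (10.325630, -6.640756, 3.069328); divide by 10.325630 → v3 = (1.000000, -0.643133, 0.297253)
Requested entry of v3: 4915/4915 = 1.00000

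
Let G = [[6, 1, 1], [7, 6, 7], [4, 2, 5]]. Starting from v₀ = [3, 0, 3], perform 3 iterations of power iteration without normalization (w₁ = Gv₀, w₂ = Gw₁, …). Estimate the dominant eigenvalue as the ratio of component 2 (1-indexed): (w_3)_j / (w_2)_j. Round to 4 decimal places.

11.9286

w1 = Gv₀ = (21, 42, 27)
w2 = Gw1 = (195, 588, 303)
w3 = Gw2 = (2061, 7014, 3471)
Ratio at component: 7014 / 588 = 11.9286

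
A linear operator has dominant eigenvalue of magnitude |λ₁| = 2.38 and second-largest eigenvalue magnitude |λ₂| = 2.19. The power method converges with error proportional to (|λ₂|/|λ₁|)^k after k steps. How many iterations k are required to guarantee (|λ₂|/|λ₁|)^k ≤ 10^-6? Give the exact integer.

|λ₂/λ₁| = 2.19/2.38 = 0.92017
Need k ≥ ln(10^-6) / ln(0.92017) = -13.8155 / -0.0832 ≈ 166.054
Smallest integer k satisfying the bound: 167

167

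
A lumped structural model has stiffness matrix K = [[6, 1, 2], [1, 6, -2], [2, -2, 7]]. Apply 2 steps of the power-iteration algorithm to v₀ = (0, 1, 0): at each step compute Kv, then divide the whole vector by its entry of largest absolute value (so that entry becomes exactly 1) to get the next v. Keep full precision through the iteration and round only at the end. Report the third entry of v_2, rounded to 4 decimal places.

-0.5854

Kv0 = (1.00000, 6.00000, -2.00000); divide by 6.00000 → v1 = (0.16667, 1.00000, -0.33333)
Kv1 = (1.33333, 6.83333, -4.00000); divide by 6.83333 → v2 = (0.19512, 1.00000, -0.58537)
Requested entry of v2: -24/41 = -0.5854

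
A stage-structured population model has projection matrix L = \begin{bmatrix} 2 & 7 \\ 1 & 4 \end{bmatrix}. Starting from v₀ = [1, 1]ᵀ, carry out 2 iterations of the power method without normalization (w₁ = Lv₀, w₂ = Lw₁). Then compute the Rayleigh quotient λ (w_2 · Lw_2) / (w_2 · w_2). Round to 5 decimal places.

w1 = Lv₀ = (9, 5)
w2 = Lw1 = (53, 29)
Lw2 = (309, 169)
w2·Lw2 = 53·309 + 29·169 = 21278; w2·w2 = 53·53 + 29·29 = 3650
λ ≈ 21278/3650 = 5.82959

λ ≈ 5.82959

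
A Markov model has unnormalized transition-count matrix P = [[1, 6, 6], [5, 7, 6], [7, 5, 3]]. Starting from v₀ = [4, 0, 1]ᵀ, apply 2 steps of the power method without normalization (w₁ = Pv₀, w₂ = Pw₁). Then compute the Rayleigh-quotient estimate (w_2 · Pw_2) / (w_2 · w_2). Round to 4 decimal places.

w1 = Pv₀ = (10, 26, 31)
w2 = Pw1 = (352, 418, 293)
Pw2 = (4618, 6444, 5433)
w2·Pw2 = 352·4618 + 418·6444 + 293·5433 = 5910997; w2·w2 = 352·352 + 418·418 + 293·293 = 384477
λ ≈ 5910997/384477 = 15.3741

15.3741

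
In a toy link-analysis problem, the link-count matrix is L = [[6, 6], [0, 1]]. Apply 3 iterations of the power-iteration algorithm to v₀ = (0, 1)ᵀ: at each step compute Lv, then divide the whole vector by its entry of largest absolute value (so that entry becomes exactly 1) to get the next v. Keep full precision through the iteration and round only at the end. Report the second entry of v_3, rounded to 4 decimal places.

Lv0 = (6.00000, 1.00000); divide by 6.00000 → v1 = (1.00000, 0.16667)
Lv1 = (7.00000, 0.16667); divide by 7.00000 → v2 = (1.00000, 0.02381)
Lv2 = (6.14286, 0.02381); divide by 6.14286 → v3 = (1.00000, 0.00388)
Requested entry of v3: 1/258 = 0.0039

0.0039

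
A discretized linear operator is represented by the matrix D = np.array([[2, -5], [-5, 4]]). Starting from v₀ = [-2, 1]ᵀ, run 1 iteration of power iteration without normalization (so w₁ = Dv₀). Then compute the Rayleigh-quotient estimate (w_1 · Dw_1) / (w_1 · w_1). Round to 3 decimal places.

w1 = Dv₀ = (-9, 14)
Dw1 = (-88, 101)
w1·Dw1 = (-9)·(-88) + 14·101 = 2206; w1·w1 = (-9)·(-9) + 14·14 = 277
λ ≈ 2206/277 = 7.964

λ ≈ 7.964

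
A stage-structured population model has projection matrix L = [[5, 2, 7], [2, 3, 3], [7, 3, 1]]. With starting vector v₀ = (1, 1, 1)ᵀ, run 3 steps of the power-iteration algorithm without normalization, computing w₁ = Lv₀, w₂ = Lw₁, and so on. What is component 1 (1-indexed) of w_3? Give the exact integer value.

1916

w1 = Lv₀ = (5·1 + 2·1 + 7·1; 2·1 + 3·1 + 3·1; 7·1 + 3·1 + 1·1) = (14, 8, 11)
w2 = Lw1 = (5·14 + 2·8 + 7·11; 2·14 + 3·8 + 3·11; 7·14 + 3·8 + 1·11) = (163, 85, 133)
w3 = Lw2 = (1916, 980, 1529)
The requested component of w3 is 1916.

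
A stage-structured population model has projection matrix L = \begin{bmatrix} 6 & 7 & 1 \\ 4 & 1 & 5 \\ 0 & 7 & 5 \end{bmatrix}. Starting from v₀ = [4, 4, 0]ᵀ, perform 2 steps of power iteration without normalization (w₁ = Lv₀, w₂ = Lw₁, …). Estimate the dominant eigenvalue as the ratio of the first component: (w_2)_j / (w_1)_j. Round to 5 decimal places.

λ ≈ 9.23077

w1 = Lv₀ = (52, 20, 28)
w2 = Lw1 = (480, 368, 280)
Ratio at component: 480 / 52 = 9.23077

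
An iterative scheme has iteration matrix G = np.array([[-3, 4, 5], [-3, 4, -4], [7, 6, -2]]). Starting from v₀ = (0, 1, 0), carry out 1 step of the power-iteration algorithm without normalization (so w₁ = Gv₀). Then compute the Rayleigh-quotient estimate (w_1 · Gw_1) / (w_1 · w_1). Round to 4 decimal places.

w1 = Gv₀ = ((-3)·0 + 4·1 + 5·0; (-3)·0 + 4·1 + (-4)·0; 7·0 + 6·1 + (-2)·0) = (4, 4, 6)
Gw1 = (34, -20, 40)
w1·Gw1 = 4·34 + 4·(-20) + 6·40 = 296; w1·w1 = 4·4 + 4·4 + 6·6 = 68
λ ≈ 296/68 = 4.3529

4.3529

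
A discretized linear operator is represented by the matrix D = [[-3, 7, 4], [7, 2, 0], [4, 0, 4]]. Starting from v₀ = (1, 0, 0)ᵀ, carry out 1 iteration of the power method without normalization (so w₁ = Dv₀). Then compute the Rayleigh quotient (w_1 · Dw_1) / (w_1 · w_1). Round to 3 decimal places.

-3.446

w1 = Dv₀ = ((-3)·1 + 7·0 + 4·0; 7·1 + 2·0 + 0·0; 4·1 + 0·0 + 4·0) = (-3, 7, 4)
Dw1 = (74, -7, 4)
w1·Dw1 = (-3)·74 + 7·(-7) + 4·4 = -255; w1·w1 = (-3)·(-3) + 7·7 + 4·4 = 74
λ ≈ -255/74 = -3.446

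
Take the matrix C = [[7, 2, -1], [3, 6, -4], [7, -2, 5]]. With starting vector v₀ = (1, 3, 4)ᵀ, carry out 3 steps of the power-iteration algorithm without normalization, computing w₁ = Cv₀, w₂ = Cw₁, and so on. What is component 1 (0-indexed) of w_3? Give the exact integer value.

-638

w1 = Cv₀ = (7·1 + 2·3 + (-1)·4; 3·1 + 6·3 + (-4)·4; 7·1 + (-2)·3 + 5·4) = (9, 5, 21)
w2 = Cw1 = (7·9 + 2·5 + (-1)·21; 3·9 + 6·5 + (-4)·21; 7·9 + (-2)·5 + 5·21) = (52, -27, 158)
w3 = Cw2 = (152, -638, 1208)
The requested component of w3 is -638.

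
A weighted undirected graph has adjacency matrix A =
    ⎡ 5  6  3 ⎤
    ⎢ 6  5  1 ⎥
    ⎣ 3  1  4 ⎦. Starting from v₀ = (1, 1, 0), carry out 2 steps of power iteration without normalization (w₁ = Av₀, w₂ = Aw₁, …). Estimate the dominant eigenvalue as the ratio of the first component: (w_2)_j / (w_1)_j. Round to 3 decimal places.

λ ≈ 12.091

w1 = Av₀ = (5·1 + 6·1 + 3·0; 6·1 + 5·1 + 1·0; 3·1 + 1·1 + 4·0) = (11, 11, 4)
w2 = Aw1 = (5·11 + 6·11 + 3·4; 6·11 + 5·11 + 1·4; 3·11 + 1·11 + 4·4) = (133, 125, 60)
Ratio at component: 133 / 11 = 12.091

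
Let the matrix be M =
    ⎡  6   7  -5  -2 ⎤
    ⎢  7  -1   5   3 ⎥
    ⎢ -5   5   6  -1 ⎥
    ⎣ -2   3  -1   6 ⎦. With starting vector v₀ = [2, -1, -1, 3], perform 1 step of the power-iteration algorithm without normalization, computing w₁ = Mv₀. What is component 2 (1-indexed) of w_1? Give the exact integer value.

w1 = Mv₀ = (6·2 + 7·(-1) + (-5)·(-1) + (-2)·3; 7·2 + (-1)·(-1) + 5·(-1) + 3·3; (-5)·2 + 5·(-1) + 6·(-1) + (-1)·3; (-2)·2 + 3·(-1) + (-1)·(-1) + 6·3) = (4, 19, -24, 12)
The requested component of w1 is 19.

19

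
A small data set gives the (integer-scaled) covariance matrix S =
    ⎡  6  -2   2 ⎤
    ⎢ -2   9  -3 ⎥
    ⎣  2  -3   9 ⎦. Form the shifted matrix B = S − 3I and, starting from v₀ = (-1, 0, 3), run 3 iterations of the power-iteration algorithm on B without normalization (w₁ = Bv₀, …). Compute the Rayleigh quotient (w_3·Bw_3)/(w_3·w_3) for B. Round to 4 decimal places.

B = S − 3I has rows (3, -2, 2); (-2, 6, -3); (2, -3, 6)
w1 = Bv₀ = (3·(-1) + (-2)·0 + 2·3; (-2)·(-1) + 6·0 + (-3)·3; 2·(-1) + (-3)·0 + 6·3) = (3, -7, 16)
w2 = Bw1 = (3·3 + (-2)·(-7) + 2·16; (-2)·3 + 6·(-7) + (-3)·16; 2·3 + (-3)·(-7) + 6·16) = (55, -96, 123)
w3 = Bw2 = (603, -1055, 1136)
Bw3 = (6191, -10944, 11187)
w3·Bw3 = 27987525; w3·w3 = 2767130; μ ≈ 27987525/2767130 = 10.1143

10.1143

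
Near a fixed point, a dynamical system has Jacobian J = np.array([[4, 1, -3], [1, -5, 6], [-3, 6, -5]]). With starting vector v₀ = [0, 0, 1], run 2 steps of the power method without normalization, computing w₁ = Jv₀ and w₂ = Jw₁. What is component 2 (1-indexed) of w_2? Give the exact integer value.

-63

w1 = Jv₀ = (-3, 6, -5)
w2 = Jw1 = (9, -63, 70)
The requested component of w2 is -63.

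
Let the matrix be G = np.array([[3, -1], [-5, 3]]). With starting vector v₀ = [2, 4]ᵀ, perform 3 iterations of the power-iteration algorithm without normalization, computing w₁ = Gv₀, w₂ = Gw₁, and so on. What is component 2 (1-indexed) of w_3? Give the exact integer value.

w1 = Gv₀ = (2, 2)
w2 = Gw1 = (4, -4)
w3 = Gw2 = (16, -32)
The requested component of w3 is -32.

-32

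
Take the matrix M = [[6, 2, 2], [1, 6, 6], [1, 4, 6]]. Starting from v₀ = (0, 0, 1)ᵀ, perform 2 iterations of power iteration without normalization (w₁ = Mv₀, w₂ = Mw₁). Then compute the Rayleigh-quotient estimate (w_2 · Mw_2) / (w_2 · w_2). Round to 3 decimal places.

λ ≈ 11.705

w1 = Mv₀ = (6·0 + 2·0 + 2·1; 1·0 + 6·0 + 6·1; 1·0 + 4·0 + 6·1) = (2, 6, 6)
w2 = Mw1 = (6·2 + 2·6 + 2·6; 1·2 + 6·6 + 6·6; 1·2 + 4·6 + 6·6) = (36, 74, 62)
Mw2 = (488, 852, 704)
w2·Mw2 = 36·488 + 74·852 + 62·704 = 124264; w2·w2 = 36·36 + 74·74 + 62·62 = 10616
λ ≈ 124264/10616 = 11.705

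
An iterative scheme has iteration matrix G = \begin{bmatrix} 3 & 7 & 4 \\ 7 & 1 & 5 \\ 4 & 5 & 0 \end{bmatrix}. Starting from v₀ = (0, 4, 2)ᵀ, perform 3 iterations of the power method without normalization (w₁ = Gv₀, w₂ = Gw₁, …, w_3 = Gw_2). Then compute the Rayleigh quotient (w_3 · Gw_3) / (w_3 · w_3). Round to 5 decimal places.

w1 = Gv₀ = (3·0 + 7·4 + 4·2; 7·0 + 1·4 + 5·2; 4·0 + 5·4 + 0·2) = (36, 14, 20)
w2 = Gw1 = (3·36 + 7·14 + 4·20; 7·36 + 1·14 + 5·20; 4·36 + 5·14 + 0·20) = (286, 366, 214)
w3 = Gw2 = (4276, 3438, 2974)
Gw3 = (48790, 48240, 34294)
w3·Gw3 = 4276·48790 + 3438·48240 + 2974·34294 = 476465516; w3·w3 = 4276·4276 + 3438·3438 + 2974·2974 = 38948696
λ ≈ 476465516/38948696 = 12.23316

12.23316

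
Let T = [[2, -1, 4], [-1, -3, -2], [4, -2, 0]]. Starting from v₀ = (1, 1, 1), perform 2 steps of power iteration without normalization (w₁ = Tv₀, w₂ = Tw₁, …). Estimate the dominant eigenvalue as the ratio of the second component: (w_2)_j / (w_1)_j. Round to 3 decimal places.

w1 = Tv₀ = (2·1 + (-1)·1 + 4·1; (-1)·1 + (-3)·1 + (-2)·1; 4·1 + (-2)·1 + 0·1) = (5, -6, 2)
w2 = Tw1 = (2·5 + (-1)·(-6) + 4·2; (-1)·5 + (-3)·(-6) + (-2)·2; 4·5 + (-2)·(-6) + 0·2) = (24, 9, 32)
Ratio at component: 9 / -6 = -1.500

-1.500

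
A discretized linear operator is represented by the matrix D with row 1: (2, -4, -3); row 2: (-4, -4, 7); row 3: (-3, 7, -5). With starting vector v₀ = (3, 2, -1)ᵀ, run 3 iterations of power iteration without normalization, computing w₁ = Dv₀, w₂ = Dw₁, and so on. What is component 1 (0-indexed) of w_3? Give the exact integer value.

-2710

w1 = Dv₀ = (2·3 + (-4)·2 + (-3)·(-1); (-4)·3 + (-4)·2 + 7·(-1); (-3)·3 + 7·2 + (-5)·(-1)) = (1, -27, 10)
w2 = Dw1 = (2·1 + (-4)·(-27) + (-3)·10; (-4)·1 + (-4)·(-27) + 7·10; (-3)·1 + 7·(-27) + (-5)·10) = (80, 174, -242)
w3 = Dw2 = (190, -2710, 2188)
The requested component of w3 is -2710.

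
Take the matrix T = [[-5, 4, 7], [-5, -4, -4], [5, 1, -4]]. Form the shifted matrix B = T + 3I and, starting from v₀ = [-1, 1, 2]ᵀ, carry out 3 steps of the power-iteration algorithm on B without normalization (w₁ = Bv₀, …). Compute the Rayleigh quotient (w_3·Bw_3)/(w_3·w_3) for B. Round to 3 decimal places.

B = T + 3I has rows (-2, 4, 7); (-5, -1, -4); (5, 1, -1)
w1 = Bv₀ = (20, -4, -6)
w2 = Bw1 = (-98, -72, 102)
w3 = Bw2 = (622, 154, -664)
Bw3 = (-5276, -608, 3928)
w3·Bw3 = -5983496; w3·w3 = 851496; μ ≈ -5983496/851496 = -7.027

μ ≈ -7.027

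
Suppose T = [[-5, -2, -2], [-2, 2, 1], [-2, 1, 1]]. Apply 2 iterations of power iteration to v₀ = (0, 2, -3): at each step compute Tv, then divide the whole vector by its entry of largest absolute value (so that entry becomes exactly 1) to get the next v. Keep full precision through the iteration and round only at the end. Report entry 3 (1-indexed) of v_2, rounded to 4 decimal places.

Tv0 = (2.00000, 1.00000, -1.00000); divide by 2.00000 → v1 = (1.00000, 0.50000, -0.50000)
Tv1 = (-5.00000, -1.50000, -2.00000); divide by -5.00000 → v2 = (1.00000, 0.30000, 0.40000)
Requested entry of v2: -4/-10 = 0.4000

0.4000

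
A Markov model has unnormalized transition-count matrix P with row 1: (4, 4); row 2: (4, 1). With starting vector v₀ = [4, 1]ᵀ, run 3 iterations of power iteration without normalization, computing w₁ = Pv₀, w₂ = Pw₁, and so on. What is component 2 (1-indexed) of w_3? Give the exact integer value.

w1 = Pv₀ = (4·4 + 4·1; 4·4 + 1·1) = (20, 17)
w2 = Pw1 = (4·20 + 4·17; 4·20 + 1·17) = (148, 97)
w3 = Pw2 = (980, 689)
The requested component of w3 is 689.

689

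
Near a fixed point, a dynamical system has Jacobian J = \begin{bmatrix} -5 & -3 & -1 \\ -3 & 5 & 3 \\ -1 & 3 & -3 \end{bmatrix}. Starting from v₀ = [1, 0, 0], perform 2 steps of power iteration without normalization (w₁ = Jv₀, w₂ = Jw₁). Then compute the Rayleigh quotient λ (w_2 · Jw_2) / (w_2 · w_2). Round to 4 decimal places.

w1 = Jv₀ = ((-5)·1 + (-3)·0 + (-1)·0; (-3)·1 + 5·0 + 3·0; (-1)·1 + 3·0 + (-3)·0) = (-5, -3, -1)
w2 = Jw1 = ((-5)·(-5) + (-3)·(-3) + (-1)·(-1); (-3)·(-5) + 5·(-3) + 3·(-1); (-1)·(-5) + 3·(-3) + (-3)·(-1)) = (35, -3, -1)
Jw2 = (-165, -123, -41)
w2·Jw2 = 35·(-165) + (-3)·(-123) + (-1)·(-41) = -5365; w2·w2 = 35·35 + (-3)·(-3) + (-1)·(-1) = 1235
λ ≈ -5365/1235 = -4.3441

λ ≈ -4.3441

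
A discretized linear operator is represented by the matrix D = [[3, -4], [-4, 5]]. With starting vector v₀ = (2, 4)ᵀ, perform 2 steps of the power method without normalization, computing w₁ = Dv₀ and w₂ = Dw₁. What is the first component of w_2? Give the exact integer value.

w1 = Dv₀ = (3·2 + (-4)·4; (-4)·2 + 5·4) = (-10, 12)
w2 = Dw1 = (3·(-10) + (-4)·12; (-4)·(-10) + 5·12) = (-78, 100)
The requested component of w2 is -78.

-78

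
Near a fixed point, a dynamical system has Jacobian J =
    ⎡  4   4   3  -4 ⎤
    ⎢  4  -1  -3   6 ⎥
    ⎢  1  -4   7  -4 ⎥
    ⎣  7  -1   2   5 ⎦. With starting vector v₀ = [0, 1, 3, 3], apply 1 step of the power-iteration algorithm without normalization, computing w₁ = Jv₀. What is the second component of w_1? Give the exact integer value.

w1 = Jv₀ = (1, 8, 5, 20)
The requested component of w1 is 8.

8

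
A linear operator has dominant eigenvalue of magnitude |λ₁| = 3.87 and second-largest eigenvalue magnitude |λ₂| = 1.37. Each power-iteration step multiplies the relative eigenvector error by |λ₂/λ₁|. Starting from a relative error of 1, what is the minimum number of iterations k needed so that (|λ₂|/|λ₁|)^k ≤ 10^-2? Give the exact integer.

5

|λ₂/λ₁| = 1.37/3.87 = 0.35401
Need k ≥ ln(10^-2) / ln(0.35401) = -4.6052 / -1.0384 ≈ 4.435
Smallest integer k satisfying the bound: 5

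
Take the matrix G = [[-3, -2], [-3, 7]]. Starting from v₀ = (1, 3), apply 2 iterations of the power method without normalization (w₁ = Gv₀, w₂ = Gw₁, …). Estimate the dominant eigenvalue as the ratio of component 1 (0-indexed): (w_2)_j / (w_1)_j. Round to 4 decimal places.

8.5000

w1 = Gv₀ = ((-3)·1 + (-2)·3; (-3)·1 + 7·3) = (-9, 18)
w2 = Gw1 = ((-3)·(-9) + (-2)·18; (-3)·(-9) + 7·18) = (-9, 153)
Ratio at component: 153 / 18 = 8.5000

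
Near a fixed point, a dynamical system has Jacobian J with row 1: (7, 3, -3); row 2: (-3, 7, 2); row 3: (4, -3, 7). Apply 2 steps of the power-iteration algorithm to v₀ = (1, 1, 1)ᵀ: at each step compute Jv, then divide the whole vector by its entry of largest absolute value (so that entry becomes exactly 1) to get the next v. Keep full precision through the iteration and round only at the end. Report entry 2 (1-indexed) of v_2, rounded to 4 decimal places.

0.5606

Jv0 = (7.00000, 6.00000, 8.00000); divide by 8.00000 → v1 = (0.87500, 0.75000, 1.00000)
Jv1 = (5.37500, 4.62500, 8.25000); divide by 8.25000 → v2 = (0.65152, 0.56061, 1.00000)
Requested entry of v2: 37/66 = 0.5606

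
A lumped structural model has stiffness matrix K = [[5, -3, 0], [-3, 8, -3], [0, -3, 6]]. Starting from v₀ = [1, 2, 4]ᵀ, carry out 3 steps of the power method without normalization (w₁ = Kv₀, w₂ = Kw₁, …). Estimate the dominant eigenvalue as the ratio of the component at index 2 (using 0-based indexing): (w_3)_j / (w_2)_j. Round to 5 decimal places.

7.22857

w1 = Kv₀ = (5·1 + (-3)·2 + 0·4; (-3)·1 + 8·2 + (-3)·4; 0·1 + (-3)·2 + 6·4) = (-1, 1, 18)
w2 = Kw1 = (5·(-1) + (-3)·1 + 0·18; (-3)·(-1) + 8·1 + (-3)·18; 0·(-1) + (-3)·1 + 6·18) = (-8, -43, 105)
w3 = Kw2 = (89, -635, 759)
Ratio at component: 759 / 105 = 7.22857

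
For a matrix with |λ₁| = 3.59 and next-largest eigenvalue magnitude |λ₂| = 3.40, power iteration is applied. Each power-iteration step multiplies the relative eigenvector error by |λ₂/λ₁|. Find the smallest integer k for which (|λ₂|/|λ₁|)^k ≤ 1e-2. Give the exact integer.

|λ₂/λ₁| = 3.40/3.59 = 0.94708
Need k ≥ ln(1e-2) / ln(0.94708) = -4.6052 / -0.0544 ≈ 84.690
Smallest integer k satisfying the bound: 85

85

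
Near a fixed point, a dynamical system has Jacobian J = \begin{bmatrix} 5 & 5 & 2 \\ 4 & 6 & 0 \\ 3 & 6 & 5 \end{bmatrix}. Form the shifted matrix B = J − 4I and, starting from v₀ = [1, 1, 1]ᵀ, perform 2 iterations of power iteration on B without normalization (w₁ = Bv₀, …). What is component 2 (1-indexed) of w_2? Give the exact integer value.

B = J − 4I has rows (1, 5, 2); (4, 2, 0); (3, 6, 1)
w1 = Bv₀ = (1·1 + 5·1 + 2·1; 4·1 + 2·1 + 0·1; 3·1 + 6·1 + 1·1) = (8, 6, 10)
w2 = Bw1 = (1·8 + 5·6 + 2·10; 4·8 + 2·6 + 0·10; 3·8 + 6·6 + 1·10) = (58, 44, 70)
Requested component of w2: 44

44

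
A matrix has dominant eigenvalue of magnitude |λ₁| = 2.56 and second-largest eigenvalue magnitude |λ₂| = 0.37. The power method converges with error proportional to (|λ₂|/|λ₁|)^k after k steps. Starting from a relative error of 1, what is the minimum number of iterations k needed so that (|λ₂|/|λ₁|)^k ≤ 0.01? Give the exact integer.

|λ₂/λ₁| = 0.37/2.56 = 0.14453
Need k ≥ ln(0.01) / ln(0.14453) = -4.6052 / -1.9343 ≈ 2.381
Smallest integer k satisfying the bound: 3

3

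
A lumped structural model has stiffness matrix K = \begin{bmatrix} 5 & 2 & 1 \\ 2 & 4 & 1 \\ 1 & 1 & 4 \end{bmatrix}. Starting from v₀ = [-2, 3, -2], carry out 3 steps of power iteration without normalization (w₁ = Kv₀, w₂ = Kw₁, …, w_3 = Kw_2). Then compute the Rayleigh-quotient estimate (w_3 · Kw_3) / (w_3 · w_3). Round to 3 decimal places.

w1 = Kv₀ = (-6, 6, -7)
w2 = Kw1 = (-25, 5, -28)
w3 = Kw2 = (-143, -58, -132)
Kw3 = (-963, -650, -729)
w3·Kw3 = (-143)·(-963) + (-58)·(-650) + (-132)·(-729) = 271637; w3·w3 = (-143)·(-143) + (-58)·(-58) + (-132)·(-132) = 41237
λ ≈ 271637/41237 = 6.587

λ ≈ 6.587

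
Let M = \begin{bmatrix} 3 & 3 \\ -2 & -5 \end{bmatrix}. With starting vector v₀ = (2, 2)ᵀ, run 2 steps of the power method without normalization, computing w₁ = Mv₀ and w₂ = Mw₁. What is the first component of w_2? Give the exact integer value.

-6

w1 = Mv₀ = (3·2 + 3·2; (-2)·2 + (-5)·2) = (12, -14)
w2 = Mw1 = (3·12 + 3·(-14); (-2)·12 + (-5)·(-14)) = (-6, 46)
The requested component of w2 is -6.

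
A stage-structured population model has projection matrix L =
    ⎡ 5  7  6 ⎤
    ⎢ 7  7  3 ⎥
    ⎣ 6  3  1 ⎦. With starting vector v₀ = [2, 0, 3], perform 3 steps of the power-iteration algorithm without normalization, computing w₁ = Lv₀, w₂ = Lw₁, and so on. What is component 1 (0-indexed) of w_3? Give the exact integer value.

w1 = Lv₀ = (5·2 + 7·0 + 6·3; 7·2 + 7·0 + 3·3; 6·2 + 3·0 + 1·3) = (28, 23, 15)
w2 = Lw1 = (5·28 + 7·23 + 6·15; 7·28 + 7·23 + 3·15; 6·28 + 3·23 + 1·15) = (391, 402, 252)
w3 = Lw2 = (6281, 6307, 3804)
The requested component of w3 is 6307.

6307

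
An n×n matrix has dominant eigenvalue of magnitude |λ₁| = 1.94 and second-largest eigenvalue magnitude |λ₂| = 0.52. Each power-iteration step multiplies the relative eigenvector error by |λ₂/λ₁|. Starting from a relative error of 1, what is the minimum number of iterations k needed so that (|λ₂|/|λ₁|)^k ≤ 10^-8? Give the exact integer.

14

|λ₂/λ₁| = 0.52/1.94 = 0.26804
Need k ≥ ln(10^-8) / ln(0.26804) = -18.4207 / -1.3166 ≈ 13.991
Smallest integer k satisfying the bound: 14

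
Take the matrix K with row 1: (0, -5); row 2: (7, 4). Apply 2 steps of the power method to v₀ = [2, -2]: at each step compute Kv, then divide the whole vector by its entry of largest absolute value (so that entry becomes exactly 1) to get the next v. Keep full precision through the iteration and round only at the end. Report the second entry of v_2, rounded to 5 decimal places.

Kv0 = (10.000000, 6.000000); divide by 10.000000 → v1 = (1.000000, 0.600000)
Kv1 = (-3.000000, 9.400000); divide by 9.400000 → v2 = (-0.319149, 1.000000)
Requested entry of v2: 94/94 = 1.00000

1.00000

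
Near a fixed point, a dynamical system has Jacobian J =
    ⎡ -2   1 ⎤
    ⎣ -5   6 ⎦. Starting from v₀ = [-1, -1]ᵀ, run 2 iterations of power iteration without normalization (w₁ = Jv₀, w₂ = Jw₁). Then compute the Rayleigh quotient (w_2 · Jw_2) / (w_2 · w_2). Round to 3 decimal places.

4.431

w1 = Jv₀ = (1, -1)
w2 = Jw1 = (-3, -11)
Jw2 = (-5, -51)
w2·Jw2 = (-3)·(-5) + (-11)·(-51) = 576; w2·w2 = (-3)·(-3) + (-11)·(-11) = 130
λ ≈ 576/130 = 4.431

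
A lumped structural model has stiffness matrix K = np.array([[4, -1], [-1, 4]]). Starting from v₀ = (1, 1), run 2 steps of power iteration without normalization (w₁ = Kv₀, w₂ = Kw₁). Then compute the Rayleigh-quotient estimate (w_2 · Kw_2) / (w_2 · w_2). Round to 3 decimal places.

λ ≈ 3.000

w1 = Kv₀ = (4·1 + (-1)·1; (-1)·1 + 4·1) = (3, 3)
w2 = Kw1 = (4·3 + (-1)·3; (-1)·3 + 4·3) = (9, 9)
Kw2 = (27, 27)
w2·Kw2 = 9·27 + 9·27 = 486; w2·w2 = 9·9 + 9·9 = 162
λ ≈ 486/162 = 3.000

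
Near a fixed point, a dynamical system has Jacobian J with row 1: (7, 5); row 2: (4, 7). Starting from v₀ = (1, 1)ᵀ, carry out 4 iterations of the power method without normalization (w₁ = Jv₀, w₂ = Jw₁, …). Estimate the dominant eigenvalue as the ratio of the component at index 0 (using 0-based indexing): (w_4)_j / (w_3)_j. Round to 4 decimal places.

λ ≈ 11.4775

w1 = Jv₀ = (12, 11)
w2 = Jw1 = (139, 125)
w3 = Jw2 = (1598, 1431)
w4 = Jw3 = (18341, 16409)
Ratio at component: 18341 / 1598 = 11.4775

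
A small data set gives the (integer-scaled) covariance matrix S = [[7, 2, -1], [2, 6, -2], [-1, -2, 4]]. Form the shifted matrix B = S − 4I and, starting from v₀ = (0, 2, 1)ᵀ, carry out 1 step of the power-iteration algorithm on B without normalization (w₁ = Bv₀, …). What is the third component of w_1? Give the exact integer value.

-4

B = S − 4I has rows (3, 2, -1); (2, 2, -2); (-1, -2, 0)
w1 = Bv₀ = (3, 2, -4)
Requested component of w1: -4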